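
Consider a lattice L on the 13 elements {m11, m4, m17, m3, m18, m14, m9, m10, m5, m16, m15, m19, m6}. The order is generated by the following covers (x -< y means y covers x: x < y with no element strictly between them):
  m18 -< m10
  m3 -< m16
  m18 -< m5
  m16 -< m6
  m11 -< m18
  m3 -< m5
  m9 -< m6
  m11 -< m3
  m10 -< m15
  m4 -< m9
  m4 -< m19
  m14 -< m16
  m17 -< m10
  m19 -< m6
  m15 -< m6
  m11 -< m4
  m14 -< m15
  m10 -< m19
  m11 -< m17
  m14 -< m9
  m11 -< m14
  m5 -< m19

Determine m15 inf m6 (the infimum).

Common lower bounds of {m15, m6}: m10, m11, m14, m15, m17, m18.
The greatest among these is m15.

m15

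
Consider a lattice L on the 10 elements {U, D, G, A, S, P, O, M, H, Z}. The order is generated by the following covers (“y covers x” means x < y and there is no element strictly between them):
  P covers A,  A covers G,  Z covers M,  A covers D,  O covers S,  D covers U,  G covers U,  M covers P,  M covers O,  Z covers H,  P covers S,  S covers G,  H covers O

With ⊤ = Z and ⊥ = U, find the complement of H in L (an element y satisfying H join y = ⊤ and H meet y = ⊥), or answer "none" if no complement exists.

Need y with H ∨ y = Z and H ∧ y = U.
Checking each element gives: D.

D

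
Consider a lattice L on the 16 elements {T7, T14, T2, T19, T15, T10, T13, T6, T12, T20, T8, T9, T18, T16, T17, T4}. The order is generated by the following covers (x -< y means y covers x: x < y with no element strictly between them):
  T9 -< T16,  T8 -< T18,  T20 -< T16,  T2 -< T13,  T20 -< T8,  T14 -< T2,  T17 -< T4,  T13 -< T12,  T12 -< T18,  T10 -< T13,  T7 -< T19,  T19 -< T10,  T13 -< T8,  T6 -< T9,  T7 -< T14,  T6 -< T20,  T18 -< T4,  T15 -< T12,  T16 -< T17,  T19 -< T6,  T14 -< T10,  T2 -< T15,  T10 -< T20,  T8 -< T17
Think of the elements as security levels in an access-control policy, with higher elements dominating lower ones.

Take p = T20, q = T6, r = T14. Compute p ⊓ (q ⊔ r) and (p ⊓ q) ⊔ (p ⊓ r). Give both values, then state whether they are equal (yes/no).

q ⊔ r = T20, so p ⊓ (q ⊔ r) = T20 ⊓ T20 = T20.
p ⊓ q = T6 and p ⊓ r = T14, so (p ⊓ q) ⊔ (p ⊓ r) = T6 ⊔ T14 = T20.
Equal: yes.

T20; T20; yes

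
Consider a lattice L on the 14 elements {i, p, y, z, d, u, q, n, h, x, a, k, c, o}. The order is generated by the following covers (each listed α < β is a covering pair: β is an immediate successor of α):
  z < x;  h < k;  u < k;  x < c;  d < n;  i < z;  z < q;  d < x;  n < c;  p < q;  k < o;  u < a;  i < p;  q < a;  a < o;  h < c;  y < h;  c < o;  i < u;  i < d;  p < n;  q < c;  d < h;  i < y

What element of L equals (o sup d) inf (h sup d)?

h

o ∨ d = o
h ∨ d = h
o ∧ h = h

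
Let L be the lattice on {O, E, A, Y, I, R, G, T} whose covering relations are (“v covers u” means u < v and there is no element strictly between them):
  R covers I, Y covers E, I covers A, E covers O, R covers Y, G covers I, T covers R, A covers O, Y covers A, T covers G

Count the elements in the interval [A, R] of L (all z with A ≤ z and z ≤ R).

4

The interval [A, R] = {A, I, R, Y}, which has 4 elements.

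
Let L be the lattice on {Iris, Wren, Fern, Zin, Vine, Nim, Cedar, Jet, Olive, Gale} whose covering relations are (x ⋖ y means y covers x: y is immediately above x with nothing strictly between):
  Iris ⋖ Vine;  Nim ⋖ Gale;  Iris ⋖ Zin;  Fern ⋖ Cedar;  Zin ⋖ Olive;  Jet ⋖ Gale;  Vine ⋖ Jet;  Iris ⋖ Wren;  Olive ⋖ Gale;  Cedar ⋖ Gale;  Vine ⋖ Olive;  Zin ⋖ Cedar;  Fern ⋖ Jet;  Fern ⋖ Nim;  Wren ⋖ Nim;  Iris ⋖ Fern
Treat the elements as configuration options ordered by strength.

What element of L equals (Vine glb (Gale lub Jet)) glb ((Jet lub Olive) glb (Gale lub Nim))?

Vine

Gale ∨ Jet = Gale
Vine ∧ Gale = Vine
Jet ∨ Olive = Gale
Gale ∨ Nim = Gale
Gale ∧ Gale = Gale
Vine ∧ Gale = Vine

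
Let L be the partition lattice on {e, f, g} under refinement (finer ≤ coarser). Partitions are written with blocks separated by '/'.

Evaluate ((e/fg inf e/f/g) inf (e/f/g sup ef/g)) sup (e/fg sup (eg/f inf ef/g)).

e/fg

e/fg ∧ e/f/g = e/f/g
e/f/g ∨ ef/g = ef/g
e/f/g ∧ ef/g = e/f/g
eg/f ∧ ef/g = e/f/g
e/fg ∨ e/f/g = e/fg
e/f/g ∨ e/fg = e/fg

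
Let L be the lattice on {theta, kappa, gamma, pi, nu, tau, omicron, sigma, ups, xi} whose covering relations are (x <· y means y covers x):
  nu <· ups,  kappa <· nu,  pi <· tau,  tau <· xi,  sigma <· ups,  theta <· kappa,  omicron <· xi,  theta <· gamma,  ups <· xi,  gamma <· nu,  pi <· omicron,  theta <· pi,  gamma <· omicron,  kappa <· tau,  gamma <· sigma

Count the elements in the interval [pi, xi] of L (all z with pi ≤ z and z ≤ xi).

The interval [pi, xi] = {omicron, pi, tau, xi}, which has 4 elements.

4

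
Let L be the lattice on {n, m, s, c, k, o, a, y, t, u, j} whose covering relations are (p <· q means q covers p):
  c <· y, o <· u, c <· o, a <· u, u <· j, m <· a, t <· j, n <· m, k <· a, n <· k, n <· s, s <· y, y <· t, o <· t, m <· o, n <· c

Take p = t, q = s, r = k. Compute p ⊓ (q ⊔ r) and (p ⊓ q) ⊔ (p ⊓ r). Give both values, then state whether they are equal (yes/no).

q ⊔ r = j, so p ⊓ (q ⊔ r) = t ⊓ j = t.
p ⊓ q = s and p ⊓ r = n, so (p ⊓ q) ⊔ (p ⊓ r) = s ⊔ n = s.
Equal: no.

t; s; no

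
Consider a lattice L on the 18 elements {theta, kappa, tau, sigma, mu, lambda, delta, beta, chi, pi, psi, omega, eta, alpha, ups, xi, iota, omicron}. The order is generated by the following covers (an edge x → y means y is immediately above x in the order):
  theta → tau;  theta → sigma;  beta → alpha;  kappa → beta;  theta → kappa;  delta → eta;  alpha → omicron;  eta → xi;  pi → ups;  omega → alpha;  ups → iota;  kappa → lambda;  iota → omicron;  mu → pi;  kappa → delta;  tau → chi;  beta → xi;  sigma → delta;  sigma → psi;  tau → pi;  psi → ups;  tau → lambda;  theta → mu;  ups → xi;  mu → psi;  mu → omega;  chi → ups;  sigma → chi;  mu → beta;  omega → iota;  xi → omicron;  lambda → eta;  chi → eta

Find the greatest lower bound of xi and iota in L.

ups

Common lower bounds of {xi, iota}: chi, mu, pi, psi, sigma, tau, theta, ups.
The greatest among these is ups.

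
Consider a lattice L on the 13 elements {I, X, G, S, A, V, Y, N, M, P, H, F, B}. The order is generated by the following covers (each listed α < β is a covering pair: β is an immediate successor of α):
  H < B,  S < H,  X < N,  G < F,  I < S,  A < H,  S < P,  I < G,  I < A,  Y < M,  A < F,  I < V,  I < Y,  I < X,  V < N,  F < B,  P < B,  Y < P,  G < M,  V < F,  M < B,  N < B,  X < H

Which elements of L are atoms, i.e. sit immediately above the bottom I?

A, G, S, V, X, Y

The atoms are exactly the elements that cover I: A, G, S, V, X, Y.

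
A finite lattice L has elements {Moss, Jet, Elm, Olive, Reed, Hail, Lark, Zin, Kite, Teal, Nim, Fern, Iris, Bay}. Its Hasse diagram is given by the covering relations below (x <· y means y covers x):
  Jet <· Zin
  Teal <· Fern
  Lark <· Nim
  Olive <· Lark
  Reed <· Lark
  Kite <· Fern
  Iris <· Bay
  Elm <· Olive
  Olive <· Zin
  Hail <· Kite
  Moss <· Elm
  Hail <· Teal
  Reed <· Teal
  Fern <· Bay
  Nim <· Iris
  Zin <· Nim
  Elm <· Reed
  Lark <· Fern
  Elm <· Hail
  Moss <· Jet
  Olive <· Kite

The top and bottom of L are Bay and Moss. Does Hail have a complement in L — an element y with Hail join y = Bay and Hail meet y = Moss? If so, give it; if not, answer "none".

Need y with Hail ∨ y = Bay and Hail ∧ y = Moss.
Checking each element gives: Jet.

Jet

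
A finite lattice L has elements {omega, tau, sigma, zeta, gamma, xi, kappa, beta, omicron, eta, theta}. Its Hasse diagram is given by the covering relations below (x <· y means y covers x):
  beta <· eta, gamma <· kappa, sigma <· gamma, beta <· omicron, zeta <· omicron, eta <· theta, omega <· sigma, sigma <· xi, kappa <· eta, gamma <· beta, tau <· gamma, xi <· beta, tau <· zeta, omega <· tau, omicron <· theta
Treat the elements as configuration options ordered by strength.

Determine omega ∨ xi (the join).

xi

Common upper bounds of {omega, xi}: beta, eta, omicron, theta, xi.
The least among these is xi.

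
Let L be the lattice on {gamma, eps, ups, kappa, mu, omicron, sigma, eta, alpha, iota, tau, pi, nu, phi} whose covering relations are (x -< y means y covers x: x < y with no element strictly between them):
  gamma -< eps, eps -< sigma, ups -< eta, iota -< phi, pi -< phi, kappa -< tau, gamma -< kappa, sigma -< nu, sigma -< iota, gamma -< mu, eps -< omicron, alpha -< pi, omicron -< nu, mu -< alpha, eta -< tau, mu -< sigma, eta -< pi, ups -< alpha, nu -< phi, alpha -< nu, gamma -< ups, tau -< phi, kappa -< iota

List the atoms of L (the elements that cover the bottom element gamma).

eps, kappa, mu, ups

The atoms are exactly the elements that cover gamma: eps, kappa, mu, ups.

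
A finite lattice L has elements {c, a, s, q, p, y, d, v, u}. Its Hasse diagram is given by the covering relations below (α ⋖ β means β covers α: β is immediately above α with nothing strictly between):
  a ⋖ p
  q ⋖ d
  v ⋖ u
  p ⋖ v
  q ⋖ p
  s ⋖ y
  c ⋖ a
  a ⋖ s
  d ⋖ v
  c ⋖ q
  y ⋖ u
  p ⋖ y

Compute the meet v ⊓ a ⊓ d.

Common lower bounds of {v, a, d}: c.
The greatest among these is c.

c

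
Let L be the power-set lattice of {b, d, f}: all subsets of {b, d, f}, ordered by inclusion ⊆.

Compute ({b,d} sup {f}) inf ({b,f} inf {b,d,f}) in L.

{b,d} ∨ {f} = {b,d,f}
{b,f} ∧ {b,d,f} = {b,f}
{b,d,f} ∧ {b,f} = {b,f}

{b,f}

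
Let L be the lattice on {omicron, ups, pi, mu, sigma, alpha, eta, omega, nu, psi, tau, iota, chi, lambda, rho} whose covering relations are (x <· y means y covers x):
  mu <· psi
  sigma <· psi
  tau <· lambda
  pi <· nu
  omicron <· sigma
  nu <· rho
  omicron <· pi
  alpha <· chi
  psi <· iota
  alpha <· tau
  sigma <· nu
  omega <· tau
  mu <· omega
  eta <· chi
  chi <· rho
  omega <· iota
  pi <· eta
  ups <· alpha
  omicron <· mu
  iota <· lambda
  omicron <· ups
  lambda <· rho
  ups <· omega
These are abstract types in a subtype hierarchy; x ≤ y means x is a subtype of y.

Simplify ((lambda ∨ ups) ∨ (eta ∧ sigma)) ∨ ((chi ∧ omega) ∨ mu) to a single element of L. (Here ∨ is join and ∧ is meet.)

lambda

lambda ∨ ups = lambda
eta ∧ sigma = omicron
lambda ∨ omicron = lambda
chi ∧ omega = ups
ups ∨ mu = omega
lambda ∨ omega = lambda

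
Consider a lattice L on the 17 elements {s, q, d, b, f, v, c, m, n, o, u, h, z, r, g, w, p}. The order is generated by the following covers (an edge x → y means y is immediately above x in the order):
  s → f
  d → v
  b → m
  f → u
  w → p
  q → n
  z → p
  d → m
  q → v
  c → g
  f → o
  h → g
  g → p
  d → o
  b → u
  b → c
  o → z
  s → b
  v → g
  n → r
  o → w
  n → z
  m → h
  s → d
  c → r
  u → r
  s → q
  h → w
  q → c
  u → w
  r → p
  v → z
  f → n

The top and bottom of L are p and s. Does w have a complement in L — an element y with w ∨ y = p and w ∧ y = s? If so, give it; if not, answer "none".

q

Need y with w ∨ y = p and w ∧ y = s.
Checking each element gives: q.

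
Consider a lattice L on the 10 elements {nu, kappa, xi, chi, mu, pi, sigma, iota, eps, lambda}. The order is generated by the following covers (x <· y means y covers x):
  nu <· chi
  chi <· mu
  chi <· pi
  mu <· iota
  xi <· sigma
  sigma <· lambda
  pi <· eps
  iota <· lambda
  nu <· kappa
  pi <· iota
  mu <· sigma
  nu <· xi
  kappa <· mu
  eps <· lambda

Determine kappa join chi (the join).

Common upper bounds of {kappa, chi}: iota, lambda, mu, sigma.
The least among these is mu.

mu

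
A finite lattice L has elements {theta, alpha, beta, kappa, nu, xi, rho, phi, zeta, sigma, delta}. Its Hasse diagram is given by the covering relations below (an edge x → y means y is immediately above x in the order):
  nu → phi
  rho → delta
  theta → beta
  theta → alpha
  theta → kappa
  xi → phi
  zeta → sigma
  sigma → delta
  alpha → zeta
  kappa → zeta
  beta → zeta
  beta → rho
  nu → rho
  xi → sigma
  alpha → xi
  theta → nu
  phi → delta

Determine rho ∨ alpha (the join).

delta

Common upper bounds of {rho, alpha}: delta.
The least among these is delta.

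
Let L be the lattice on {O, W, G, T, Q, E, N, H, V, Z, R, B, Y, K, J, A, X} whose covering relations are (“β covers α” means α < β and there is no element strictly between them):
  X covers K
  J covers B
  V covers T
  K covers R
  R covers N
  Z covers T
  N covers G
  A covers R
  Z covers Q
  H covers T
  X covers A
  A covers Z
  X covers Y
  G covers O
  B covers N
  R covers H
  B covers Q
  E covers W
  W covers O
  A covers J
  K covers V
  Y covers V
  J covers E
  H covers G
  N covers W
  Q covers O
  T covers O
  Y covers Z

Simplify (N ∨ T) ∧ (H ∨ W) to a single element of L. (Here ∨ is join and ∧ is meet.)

N ∨ T = R
H ∨ W = R
R ∧ R = R

R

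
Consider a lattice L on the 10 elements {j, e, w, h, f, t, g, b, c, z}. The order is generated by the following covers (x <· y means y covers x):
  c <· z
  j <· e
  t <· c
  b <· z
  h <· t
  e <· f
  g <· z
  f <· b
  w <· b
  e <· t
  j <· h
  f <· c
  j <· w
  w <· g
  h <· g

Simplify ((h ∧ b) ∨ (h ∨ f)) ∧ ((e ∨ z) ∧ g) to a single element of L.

h

h ∧ b = j
h ∨ f = c
j ∨ c = c
e ∨ z = z
z ∧ g = g
c ∧ g = h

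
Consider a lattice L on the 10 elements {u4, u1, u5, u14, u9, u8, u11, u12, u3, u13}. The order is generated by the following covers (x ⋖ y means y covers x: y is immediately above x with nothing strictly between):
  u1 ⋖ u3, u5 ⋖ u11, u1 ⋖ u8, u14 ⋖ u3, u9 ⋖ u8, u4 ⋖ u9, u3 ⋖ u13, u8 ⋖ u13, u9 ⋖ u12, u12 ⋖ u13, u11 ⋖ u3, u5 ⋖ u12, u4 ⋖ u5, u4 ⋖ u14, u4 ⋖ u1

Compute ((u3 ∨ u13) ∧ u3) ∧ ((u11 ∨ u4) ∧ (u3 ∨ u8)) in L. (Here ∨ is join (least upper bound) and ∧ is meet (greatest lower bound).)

u3 ∨ u13 = u13
u13 ∧ u3 = u3
u11 ∨ u4 = u11
u3 ∨ u8 = u13
u11 ∧ u13 = u11
u3 ∧ u11 = u11

u11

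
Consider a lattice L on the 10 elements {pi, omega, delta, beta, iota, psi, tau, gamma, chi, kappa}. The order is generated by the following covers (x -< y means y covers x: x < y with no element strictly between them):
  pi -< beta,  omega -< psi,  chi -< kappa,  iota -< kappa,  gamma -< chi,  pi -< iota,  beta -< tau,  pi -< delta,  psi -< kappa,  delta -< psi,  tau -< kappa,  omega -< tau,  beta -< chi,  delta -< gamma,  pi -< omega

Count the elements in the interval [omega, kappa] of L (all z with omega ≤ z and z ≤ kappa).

The interval [omega, kappa] = {kappa, omega, psi, tau}, which has 4 elements.

4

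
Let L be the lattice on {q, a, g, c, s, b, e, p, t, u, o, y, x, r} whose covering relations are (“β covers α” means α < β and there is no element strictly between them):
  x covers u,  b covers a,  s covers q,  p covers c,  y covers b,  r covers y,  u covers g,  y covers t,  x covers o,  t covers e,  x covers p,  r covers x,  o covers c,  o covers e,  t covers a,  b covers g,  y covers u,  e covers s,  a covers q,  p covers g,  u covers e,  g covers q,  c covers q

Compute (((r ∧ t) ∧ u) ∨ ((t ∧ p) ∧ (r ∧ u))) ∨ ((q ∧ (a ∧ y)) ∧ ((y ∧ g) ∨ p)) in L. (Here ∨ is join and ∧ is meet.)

r ∧ t = t
t ∧ u = e
t ∧ p = q
r ∧ u = u
q ∧ u = q
e ∨ q = e
a ∧ y = a
q ∧ a = q
y ∧ g = g
g ∨ p = p
q ∧ p = q
e ∨ q = e

e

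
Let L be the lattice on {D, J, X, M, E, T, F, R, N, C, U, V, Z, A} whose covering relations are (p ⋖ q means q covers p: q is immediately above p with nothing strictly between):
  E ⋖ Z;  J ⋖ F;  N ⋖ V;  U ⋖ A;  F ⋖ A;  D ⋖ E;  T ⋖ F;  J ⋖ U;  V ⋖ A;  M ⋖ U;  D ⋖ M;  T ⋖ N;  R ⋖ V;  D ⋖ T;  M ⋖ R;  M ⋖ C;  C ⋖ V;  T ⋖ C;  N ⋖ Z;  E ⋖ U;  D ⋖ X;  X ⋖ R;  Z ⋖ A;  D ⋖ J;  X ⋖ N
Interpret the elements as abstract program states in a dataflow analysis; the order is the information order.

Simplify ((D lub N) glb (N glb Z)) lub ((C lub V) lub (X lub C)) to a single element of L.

D ∨ N = N
N ∧ Z = N
N ∧ N = N
C ∨ V = V
X ∨ C = V
V ∨ V = V
N ∨ V = V

V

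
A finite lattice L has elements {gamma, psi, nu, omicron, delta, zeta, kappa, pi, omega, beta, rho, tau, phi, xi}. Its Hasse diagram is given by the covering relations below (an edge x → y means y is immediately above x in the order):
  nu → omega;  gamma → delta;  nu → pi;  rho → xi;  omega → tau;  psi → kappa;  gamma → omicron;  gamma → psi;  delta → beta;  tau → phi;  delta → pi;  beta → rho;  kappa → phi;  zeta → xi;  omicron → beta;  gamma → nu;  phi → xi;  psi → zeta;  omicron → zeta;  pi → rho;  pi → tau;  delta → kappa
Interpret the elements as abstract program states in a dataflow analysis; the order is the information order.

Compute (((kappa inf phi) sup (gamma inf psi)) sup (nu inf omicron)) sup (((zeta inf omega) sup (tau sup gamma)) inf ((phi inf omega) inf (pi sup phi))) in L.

phi

kappa ∧ phi = kappa
gamma ∧ psi = gamma
kappa ∨ gamma = kappa
nu ∧ omicron = gamma
kappa ∨ gamma = kappa
zeta ∧ omega = gamma
tau ∨ gamma = tau
gamma ∨ tau = tau
phi ∧ omega = omega
pi ∨ phi = phi
omega ∧ phi = omega
tau ∧ omega = omega
kappa ∨ omega = phi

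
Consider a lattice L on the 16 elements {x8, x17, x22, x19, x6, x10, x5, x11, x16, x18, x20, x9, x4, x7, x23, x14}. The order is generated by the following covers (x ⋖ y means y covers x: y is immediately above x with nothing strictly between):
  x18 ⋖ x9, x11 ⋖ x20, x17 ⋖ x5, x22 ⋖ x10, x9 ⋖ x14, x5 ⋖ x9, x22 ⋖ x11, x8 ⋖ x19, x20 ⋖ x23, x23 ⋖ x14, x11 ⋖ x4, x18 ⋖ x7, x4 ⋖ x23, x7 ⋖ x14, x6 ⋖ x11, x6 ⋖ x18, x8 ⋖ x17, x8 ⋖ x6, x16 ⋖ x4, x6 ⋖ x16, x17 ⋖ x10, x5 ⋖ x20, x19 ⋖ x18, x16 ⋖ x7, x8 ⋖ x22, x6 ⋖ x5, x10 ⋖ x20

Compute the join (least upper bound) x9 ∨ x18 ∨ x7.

Common upper bounds of {x9, x18, x7}: x14.
The least among these is x14.

x14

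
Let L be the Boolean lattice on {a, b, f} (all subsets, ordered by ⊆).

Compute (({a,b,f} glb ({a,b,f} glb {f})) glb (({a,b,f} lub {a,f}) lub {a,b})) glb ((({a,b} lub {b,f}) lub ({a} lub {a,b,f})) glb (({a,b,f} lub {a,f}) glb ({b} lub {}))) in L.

{a,b,f} ∧ {f} = {f}
{a,b,f} ∧ {f} = {f}
{a,b,f} ∨ {a,f} = {a,b,f}
{a,b,f} ∨ {a,b} = {a,b,f}
{f} ∧ {a,b,f} = {f}
{a,b} ∨ {b,f} = {a,b,f}
{a} ∨ {a,b,f} = {a,b,f}
{a,b,f} ∨ {a,b,f} = {a,b,f}
{a,b,f} ∨ {a,f} = {a,b,f}
{b} ∨ {} = {b}
{a,b,f} ∧ {b} = {b}
{a,b,f} ∧ {b} = {b}
{f} ∧ {b} = {}

{}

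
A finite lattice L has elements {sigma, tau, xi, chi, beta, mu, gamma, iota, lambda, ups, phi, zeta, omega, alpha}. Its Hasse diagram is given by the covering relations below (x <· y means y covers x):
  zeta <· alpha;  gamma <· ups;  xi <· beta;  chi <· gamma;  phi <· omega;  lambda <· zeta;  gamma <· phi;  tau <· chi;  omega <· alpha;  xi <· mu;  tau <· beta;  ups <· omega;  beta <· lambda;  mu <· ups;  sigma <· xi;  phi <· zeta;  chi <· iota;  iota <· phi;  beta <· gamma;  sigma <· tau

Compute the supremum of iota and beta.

Common upper bounds of {iota, beta}: alpha, omega, phi, zeta.
The least among these is phi.

phi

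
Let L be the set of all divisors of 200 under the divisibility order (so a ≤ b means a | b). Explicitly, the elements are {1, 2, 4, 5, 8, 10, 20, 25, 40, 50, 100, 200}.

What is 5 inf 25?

5

In the divisibility order, the meet is the greatest common divisor: gcd(5, 25) = 5.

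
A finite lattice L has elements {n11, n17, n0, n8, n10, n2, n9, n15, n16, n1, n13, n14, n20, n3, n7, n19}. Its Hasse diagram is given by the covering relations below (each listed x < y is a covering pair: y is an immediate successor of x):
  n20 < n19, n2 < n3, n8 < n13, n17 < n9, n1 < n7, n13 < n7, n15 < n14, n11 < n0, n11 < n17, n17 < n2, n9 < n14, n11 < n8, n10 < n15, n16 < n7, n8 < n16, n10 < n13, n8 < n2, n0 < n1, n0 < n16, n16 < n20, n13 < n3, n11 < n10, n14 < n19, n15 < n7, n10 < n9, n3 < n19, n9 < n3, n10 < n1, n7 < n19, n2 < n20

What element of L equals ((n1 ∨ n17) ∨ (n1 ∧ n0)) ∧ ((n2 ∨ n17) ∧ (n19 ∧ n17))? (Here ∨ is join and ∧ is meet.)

n1 ∨ n17 = n19
n1 ∧ n0 = n0
n19 ∨ n0 = n19
n2 ∨ n17 = n2
n19 ∧ n17 = n17
n2 ∧ n17 = n17
n19 ∧ n17 = n17

n17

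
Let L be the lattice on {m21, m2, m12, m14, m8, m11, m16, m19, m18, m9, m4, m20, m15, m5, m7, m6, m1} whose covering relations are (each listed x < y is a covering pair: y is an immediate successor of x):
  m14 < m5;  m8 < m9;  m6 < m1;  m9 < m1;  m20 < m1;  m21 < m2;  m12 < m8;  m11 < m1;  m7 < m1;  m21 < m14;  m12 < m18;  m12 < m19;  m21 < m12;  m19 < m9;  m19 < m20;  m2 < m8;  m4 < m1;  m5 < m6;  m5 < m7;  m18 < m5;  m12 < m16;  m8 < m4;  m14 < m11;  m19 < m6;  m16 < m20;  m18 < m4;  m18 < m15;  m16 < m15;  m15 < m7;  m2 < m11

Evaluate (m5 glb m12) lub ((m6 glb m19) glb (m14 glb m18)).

m12

m5 ∧ m12 = m12
m6 ∧ m19 = m19
m14 ∧ m18 = m21
m19 ∧ m21 = m21
m12 ∨ m21 = m12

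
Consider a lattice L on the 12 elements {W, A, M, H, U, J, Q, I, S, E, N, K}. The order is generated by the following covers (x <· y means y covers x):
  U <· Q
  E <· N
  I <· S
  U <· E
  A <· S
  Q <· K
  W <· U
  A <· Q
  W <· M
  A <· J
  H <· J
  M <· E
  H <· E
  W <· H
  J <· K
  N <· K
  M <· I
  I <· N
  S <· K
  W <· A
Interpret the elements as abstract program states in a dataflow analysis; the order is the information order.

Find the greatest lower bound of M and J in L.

Common lower bounds of {M, J}: W.
The greatest among these is W.

W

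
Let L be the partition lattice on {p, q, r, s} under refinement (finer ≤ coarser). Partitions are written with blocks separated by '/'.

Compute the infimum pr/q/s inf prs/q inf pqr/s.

pr/q/s

The meet (common refinement) of pr/q/s, prs/q, pqr/s intersects blocks pairwise, giving pr/q/s.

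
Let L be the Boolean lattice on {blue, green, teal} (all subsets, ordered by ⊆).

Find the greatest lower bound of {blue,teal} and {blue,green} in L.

Under ⊆, meet is intersection: {blue,teal} ∩ {blue,green} = {blue}.

{blue}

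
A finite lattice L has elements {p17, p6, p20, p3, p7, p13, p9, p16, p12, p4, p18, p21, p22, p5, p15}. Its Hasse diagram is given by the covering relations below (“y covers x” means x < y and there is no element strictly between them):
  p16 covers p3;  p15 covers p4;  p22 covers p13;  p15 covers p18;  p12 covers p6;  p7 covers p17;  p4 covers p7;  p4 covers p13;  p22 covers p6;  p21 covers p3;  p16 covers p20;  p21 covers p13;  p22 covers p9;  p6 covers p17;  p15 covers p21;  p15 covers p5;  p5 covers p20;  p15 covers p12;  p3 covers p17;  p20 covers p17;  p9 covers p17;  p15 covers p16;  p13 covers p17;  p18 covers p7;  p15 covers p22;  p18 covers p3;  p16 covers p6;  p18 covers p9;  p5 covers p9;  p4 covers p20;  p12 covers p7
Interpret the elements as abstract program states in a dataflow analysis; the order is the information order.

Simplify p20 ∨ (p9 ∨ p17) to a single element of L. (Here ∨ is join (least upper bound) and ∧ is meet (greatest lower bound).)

p5

p9 ∨ p17 = p9
p20 ∨ p9 = p5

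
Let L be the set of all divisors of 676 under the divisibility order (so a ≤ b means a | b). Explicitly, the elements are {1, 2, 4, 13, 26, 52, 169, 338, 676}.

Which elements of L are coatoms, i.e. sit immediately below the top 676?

The coatoms are exactly the elements covered by 676: 338, 52.

338, 52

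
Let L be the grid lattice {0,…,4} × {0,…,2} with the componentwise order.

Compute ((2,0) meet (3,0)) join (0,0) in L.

(2,0) ∧ (3,0) = (2,0)
(2,0) ∨ (0,0) = (2,0)

(2,0)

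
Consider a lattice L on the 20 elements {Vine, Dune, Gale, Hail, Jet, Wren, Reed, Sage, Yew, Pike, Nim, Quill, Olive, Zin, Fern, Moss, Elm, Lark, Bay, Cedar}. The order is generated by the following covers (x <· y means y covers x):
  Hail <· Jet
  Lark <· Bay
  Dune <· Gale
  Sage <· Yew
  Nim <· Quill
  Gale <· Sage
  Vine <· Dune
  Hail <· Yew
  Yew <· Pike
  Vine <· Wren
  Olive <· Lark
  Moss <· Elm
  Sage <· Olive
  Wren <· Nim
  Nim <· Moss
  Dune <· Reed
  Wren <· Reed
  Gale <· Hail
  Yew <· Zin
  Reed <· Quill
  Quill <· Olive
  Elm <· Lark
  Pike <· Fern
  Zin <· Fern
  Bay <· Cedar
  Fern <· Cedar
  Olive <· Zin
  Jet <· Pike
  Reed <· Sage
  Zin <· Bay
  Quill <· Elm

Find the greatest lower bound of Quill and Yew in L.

Reed

Common lower bounds of {Quill, Yew}: Dune, Reed, Vine, Wren.
The greatest among these is Reed.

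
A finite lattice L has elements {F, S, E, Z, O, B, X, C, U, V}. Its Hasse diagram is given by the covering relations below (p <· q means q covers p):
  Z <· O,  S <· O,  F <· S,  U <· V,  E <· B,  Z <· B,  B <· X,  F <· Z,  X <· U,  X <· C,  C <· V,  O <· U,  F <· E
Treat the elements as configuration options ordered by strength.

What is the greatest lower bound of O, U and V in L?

O

Common lower bounds of {O, U, V}: F, O, S, Z.
The greatest among these is O.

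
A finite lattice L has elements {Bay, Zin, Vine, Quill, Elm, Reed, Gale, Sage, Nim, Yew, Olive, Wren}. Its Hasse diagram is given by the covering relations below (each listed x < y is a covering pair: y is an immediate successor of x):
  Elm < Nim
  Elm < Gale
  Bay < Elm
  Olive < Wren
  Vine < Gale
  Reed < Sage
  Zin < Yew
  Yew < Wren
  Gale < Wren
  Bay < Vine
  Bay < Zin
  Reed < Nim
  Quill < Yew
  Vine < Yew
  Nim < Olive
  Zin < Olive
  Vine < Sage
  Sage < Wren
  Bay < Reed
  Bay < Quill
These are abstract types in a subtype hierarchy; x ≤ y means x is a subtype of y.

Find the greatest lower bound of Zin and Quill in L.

Bay

Common lower bounds of {Zin, Quill}: Bay.
The greatest among these is Bay.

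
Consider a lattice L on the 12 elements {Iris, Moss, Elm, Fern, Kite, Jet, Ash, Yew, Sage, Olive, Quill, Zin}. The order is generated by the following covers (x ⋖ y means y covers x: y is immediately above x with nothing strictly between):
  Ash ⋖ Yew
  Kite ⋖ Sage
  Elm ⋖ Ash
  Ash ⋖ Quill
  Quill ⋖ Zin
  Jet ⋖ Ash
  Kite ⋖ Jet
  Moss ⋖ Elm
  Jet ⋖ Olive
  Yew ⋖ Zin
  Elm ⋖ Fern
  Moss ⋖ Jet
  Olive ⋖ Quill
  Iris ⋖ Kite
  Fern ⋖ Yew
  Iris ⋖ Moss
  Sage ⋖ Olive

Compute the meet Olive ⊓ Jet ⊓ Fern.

Common lower bounds of {Olive, Jet, Fern}: Iris, Moss.
The greatest among these is Moss.

Moss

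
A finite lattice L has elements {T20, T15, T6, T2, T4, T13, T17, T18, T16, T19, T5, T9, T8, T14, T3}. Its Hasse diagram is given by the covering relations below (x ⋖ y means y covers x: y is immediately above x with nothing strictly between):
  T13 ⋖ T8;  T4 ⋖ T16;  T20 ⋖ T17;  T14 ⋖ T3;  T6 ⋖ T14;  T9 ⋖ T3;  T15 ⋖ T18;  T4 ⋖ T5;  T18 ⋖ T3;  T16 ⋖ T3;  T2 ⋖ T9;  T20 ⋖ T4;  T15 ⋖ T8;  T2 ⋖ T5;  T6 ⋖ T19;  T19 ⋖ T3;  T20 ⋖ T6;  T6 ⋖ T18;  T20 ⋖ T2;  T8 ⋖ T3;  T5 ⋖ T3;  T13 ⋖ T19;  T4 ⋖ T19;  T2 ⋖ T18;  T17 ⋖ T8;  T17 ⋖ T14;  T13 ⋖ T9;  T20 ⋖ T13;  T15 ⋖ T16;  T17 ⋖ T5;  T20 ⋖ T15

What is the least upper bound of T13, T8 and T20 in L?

Common upper bounds of {T13, T8, T20}: T3, T8.
The least among these is T8.

T8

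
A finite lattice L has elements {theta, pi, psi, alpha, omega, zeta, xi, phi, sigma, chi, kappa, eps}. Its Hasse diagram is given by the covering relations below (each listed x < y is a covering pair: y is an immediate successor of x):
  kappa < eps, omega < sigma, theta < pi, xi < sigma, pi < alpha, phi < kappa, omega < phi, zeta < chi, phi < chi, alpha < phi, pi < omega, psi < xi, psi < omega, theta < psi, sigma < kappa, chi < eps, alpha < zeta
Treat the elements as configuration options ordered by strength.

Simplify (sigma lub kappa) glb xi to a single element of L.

sigma ∨ kappa = kappa
kappa ∧ xi = xi

xi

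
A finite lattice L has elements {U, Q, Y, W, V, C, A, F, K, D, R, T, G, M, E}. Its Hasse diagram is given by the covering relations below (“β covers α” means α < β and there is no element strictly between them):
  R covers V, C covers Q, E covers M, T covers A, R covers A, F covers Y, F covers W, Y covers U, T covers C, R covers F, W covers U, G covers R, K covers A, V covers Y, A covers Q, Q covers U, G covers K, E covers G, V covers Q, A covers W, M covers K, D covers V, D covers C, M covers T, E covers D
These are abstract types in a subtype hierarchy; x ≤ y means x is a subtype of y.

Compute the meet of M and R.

A

Common lower bounds of {M, R}: A, Q, U, W.
The greatest among these is A.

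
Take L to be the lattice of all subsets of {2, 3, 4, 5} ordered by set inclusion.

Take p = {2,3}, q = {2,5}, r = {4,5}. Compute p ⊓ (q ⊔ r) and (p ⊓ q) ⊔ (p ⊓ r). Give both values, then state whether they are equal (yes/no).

q ⊔ r = {2,4,5}, so p ⊓ (q ⊔ r) = {2,3} ⊓ {2,4,5} = {2}.
p ⊓ q = {2} and p ⊓ r = {}, so (p ⊓ q) ⊔ (p ⊓ r) = {2} ⊔ {} = {2}.
Equal: yes.

{2}; {2}; yes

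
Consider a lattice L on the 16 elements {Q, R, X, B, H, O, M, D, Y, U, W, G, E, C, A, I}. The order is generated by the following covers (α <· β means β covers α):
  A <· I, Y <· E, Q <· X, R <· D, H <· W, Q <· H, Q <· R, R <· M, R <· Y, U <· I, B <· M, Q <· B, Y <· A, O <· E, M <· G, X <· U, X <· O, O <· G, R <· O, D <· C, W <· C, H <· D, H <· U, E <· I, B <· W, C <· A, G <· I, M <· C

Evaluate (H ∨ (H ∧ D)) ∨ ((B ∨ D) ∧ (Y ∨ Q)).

D

H ∧ D = H
H ∨ H = H
B ∨ D = C
Y ∨ Q = Y
C ∧ Y = R
H ∨ R = D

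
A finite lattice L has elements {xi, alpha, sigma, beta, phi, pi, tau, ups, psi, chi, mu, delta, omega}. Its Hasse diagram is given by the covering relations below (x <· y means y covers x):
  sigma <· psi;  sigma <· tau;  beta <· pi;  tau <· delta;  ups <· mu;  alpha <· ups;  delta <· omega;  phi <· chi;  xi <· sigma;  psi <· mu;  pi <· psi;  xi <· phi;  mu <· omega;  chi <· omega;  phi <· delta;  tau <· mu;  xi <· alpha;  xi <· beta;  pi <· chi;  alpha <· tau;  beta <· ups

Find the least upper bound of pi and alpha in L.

Common upper bounds of {pi, alpha}: mu, omega.
The least among these is mu.

mu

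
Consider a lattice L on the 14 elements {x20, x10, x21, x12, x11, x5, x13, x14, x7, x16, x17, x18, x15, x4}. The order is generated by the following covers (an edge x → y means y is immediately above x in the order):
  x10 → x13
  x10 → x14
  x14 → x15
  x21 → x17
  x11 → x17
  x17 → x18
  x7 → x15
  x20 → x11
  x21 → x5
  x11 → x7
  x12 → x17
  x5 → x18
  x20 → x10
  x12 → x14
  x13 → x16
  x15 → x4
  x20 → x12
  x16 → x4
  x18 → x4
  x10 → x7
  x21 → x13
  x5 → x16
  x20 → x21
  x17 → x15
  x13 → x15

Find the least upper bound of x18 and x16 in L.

x4

Common upper bounds of {x18, x16}: x4.
The least among these is x4.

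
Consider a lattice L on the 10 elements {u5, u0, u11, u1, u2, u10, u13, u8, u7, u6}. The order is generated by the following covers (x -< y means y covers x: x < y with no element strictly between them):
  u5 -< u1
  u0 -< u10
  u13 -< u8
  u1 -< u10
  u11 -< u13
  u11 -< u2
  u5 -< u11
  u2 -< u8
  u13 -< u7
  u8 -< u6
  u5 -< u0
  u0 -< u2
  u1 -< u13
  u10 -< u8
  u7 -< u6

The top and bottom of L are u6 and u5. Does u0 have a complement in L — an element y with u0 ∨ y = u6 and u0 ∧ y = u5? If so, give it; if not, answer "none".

u7

Need y with u0 ∨ y = u6 and u0 ∧ y = u5.
Checking each element gives: u7.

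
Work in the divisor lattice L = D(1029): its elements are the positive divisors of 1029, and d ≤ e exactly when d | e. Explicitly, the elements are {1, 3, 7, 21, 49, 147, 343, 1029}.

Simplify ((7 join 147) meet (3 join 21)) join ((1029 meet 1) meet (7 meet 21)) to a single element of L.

7 ∨ 147 = 147
3 ∨ 21 = 21
147 ∧ 21 = 21
1029 ∧ 1 = 1
7 ∧ 21 = 7
1 ∧ 7 = 1
21 ∨ 1 = 21

21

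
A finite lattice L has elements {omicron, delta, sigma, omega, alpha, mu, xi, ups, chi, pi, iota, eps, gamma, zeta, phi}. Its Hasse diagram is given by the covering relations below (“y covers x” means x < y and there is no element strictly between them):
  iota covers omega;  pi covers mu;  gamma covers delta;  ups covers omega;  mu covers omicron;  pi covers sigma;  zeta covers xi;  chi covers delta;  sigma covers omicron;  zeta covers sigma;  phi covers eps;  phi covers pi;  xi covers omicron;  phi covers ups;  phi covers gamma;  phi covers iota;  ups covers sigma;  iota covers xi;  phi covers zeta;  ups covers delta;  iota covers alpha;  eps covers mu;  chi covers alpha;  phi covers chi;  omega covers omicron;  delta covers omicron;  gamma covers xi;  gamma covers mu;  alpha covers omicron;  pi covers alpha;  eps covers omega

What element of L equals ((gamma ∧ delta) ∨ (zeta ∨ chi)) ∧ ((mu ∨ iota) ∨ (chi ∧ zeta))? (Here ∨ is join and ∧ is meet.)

phi

gamma ∧ delta = delta
zeta ∨ chi = phi
delta ∨ phi = phi
mu ∨ iota = phi
chi ∧ zeta = omicron
phi ∨ omicron = phi
phi ∧ phi = phi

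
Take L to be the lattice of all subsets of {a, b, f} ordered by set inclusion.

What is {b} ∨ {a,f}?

{a,b,f}

Common upper bounds of {{b}, {a,f}}: {a,b,f}.
The least among these is {a,b,f}.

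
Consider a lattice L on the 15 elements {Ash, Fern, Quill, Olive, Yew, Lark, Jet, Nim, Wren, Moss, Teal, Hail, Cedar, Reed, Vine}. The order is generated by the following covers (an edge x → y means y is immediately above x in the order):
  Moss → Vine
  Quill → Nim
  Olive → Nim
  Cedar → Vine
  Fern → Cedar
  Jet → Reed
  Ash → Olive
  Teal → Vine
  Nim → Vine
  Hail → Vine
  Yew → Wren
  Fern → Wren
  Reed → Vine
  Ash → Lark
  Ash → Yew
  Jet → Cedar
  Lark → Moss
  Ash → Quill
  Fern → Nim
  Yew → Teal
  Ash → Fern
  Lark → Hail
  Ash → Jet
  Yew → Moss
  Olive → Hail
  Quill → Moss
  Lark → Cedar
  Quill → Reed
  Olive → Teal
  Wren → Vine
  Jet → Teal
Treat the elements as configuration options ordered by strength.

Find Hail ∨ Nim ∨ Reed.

Vine

Common upper bounds of {Hail, Nim, Reed}: Vine.
The least among these is Vine.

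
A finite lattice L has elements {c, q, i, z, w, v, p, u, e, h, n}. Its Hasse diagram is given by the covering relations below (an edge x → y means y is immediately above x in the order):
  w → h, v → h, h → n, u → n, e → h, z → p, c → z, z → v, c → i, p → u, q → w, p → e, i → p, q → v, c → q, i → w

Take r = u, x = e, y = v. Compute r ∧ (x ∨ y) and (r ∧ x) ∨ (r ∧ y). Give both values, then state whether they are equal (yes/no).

x ∨ y = h, so r ∧ (x ∨ y) = u ∧ h = p.
r ∧ x = p and r ∧ y = z, so (r ∧ x) ∨ (r ∧ y) = p ∨ z = p.
Equal: yes.

p; p; yes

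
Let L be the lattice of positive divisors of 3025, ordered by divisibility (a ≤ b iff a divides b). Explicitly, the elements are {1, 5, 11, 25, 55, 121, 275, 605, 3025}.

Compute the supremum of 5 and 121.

605

In the divisibility order, the join is the least common multiple: lcm(5, 121) = 605.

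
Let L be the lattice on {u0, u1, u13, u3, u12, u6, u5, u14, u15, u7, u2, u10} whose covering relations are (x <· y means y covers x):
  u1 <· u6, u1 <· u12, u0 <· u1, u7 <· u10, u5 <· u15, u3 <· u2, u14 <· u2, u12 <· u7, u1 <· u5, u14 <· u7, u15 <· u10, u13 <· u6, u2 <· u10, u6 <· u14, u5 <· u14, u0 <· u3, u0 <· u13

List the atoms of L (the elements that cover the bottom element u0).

The atoms are exactly the elements that cover u0: u1, u13, u3.

u1, u13, u3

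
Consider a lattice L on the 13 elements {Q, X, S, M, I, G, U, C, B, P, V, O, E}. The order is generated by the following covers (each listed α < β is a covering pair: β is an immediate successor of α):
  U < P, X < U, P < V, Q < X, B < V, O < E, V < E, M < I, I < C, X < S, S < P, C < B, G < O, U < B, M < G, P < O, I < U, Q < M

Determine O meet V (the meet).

Common lower bounds of {O, V}: I, M, P, Q, S, U, X.
The greatest among these is P.

P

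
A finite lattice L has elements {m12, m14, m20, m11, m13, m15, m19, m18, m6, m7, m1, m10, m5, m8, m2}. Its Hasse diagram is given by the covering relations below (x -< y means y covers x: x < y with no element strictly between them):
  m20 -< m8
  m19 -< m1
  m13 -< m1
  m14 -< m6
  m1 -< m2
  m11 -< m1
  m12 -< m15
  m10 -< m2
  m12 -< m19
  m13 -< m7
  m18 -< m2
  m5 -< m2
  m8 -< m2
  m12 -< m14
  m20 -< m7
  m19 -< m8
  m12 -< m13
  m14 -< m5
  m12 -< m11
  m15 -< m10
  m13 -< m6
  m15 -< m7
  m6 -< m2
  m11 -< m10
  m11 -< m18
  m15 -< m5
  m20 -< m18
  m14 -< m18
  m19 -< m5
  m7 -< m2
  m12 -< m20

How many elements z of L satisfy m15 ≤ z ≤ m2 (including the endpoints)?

The interval [m15, m2] = {m10, m15, m2, m5, m7}, which has 5 elements.

5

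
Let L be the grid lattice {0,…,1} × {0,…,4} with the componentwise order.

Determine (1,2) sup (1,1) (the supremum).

In a product of chains, the join is componentwise max, giving (1,2).

(1,2)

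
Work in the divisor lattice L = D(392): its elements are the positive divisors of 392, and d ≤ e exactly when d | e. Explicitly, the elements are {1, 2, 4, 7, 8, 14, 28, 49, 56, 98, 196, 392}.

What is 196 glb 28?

28

Common lower bounds of {196, 28}: 1, 14, 2, 28, 4, 7.
The greatest among these is 28.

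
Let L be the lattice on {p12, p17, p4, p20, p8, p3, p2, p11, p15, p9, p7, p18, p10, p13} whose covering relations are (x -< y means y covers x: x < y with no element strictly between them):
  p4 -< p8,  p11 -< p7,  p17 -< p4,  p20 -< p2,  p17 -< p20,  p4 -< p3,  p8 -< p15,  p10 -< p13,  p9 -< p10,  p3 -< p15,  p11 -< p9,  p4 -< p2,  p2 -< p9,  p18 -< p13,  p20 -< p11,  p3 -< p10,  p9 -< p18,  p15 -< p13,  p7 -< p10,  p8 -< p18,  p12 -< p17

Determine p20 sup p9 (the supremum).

p9

Common upper bounds of {p20, p9}: p10, p13, p18, p9.
The least among these is p9.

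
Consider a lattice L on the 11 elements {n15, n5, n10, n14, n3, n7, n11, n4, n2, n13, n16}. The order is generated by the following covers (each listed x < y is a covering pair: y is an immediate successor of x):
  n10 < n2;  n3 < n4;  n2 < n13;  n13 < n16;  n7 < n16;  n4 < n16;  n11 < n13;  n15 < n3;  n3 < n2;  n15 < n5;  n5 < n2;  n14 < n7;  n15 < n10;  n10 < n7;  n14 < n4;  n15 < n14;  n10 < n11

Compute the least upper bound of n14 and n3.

Common upper bounds of {n14, n3}: n16, n4.
The least among these is n4.

n4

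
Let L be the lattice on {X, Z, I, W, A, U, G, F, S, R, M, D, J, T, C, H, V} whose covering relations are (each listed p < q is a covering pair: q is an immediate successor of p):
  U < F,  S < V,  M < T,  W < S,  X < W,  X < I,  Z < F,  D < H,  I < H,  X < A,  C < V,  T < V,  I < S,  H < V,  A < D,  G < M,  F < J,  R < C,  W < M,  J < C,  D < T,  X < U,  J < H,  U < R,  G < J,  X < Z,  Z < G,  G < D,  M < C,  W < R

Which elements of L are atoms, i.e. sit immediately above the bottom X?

The atoms are exactly the elements that cover X: A, I, U, W, Z.

A, I, U, W, Z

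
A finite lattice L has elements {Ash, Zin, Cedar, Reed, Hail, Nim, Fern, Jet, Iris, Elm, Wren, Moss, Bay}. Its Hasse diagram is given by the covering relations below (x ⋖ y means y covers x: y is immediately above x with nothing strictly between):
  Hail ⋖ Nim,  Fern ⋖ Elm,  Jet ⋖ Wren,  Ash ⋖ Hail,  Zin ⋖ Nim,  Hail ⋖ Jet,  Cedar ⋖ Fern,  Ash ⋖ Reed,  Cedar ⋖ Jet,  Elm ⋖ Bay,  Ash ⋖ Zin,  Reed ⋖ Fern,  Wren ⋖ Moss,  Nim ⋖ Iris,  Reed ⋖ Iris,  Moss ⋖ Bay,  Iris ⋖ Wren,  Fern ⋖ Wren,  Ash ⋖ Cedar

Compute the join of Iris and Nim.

Common upper bounds of {Iris, Nim}: Bay, Iris, Moss, Wren.
The least among these is Iris.

Iris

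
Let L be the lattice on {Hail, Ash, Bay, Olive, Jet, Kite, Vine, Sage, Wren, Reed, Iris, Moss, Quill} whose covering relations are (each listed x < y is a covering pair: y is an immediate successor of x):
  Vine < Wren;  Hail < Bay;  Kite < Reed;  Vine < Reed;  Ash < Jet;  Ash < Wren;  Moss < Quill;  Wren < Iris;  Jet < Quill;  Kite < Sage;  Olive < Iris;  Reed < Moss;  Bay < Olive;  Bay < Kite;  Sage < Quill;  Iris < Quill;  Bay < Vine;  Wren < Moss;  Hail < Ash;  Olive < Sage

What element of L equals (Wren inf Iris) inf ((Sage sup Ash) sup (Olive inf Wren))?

Wren ∧ Iris = Wren
Sage ∨ Ash = Quill
Olive ∧ Wren = Bay
Quill ∨ Bay = Quill
Wren ∧ Quill = Wren

Wren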